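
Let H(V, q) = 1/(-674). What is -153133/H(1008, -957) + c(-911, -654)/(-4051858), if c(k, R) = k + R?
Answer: 418198917332401/4051858 ≈ 1.0321e+8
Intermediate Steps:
c(k, R) = R + k
H(V, q) = -1/674
-153133/H(1008, -957) + c(-911, -654)/(-4051858) = -153133/(-1/674) + (-654 - 911)/(-4051858) = -153133*(-674) - 1565*(-1/4051858) = 103211642 + 1565/4051858 = 418198917332401/4051858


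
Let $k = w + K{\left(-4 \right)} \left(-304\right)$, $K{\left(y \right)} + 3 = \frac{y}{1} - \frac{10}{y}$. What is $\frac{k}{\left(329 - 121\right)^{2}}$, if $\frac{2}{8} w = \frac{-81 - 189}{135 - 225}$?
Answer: $\frac{345}{10816} \approx 0.031897$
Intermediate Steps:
$K{\left(y \right)} = -3 + y - \frac{10}{y}$ ($K{\left(y \right)} = -3 + \left(\frac{y}{1} - \frac{10}{y}\right) = -3 + \left(y 1 - \frac{10}{y}\right) = -3 + \left(y - \frac{10}{y}\right) = -3 + y - \frac{10}{y}$)
$w = 12$ ($w = 4 \frac{-81 - 189}{135 - 225} = 4 \left(- \frac{270}{-90}\right) = 4 \left(\left(-270\right) \left(- \frac{1}{90}\right)\right) = 4 \cdot 3 = 12$)
$k = 1380$ ($k = 12 + \left(-3 - 4 - \frac{10}{-4}\right) \left(-304\right) = 12 + \left(-3 - 4 - - \frac{5}{2}\right) \left(-304\right) = 12 + \left(-3 - 4 + \frac{5}{2}\right) \left(-304\right) = 12 - -1368 = 12 + 1368 = 1380$)
$\frac{k}{\left(329 - 121\right)^{2}} = \frac{1380}{\left(329 - 121\right)^{2}} = \frac{1380}{208^{2}} = \frac{1380}{43264} = 1380 \cdot \frac{1}{43264} = \frac{345}{10816}$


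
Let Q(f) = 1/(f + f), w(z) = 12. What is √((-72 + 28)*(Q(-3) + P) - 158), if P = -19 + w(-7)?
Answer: 2*√354/3 ≈ 12.543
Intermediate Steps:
Q(f) = 1/(2*f)
P = -7 (P = -19 + 12 = -7)
√((-72 + 28)*(Q(-3) + P) - 158) = √((-72 + 28)*((½)/(-3) - 7) - 158) = √(-44*((½)*(-⅓) - 7) - 158) = √(-44*(-⅙ - 7) - 158) = √(-44*(-43/6) - 158) = √(946/3 - 158) = √(472/3) = 2*√354/3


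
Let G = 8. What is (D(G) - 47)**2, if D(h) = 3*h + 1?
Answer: 484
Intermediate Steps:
D(h) = 1 + 3*h
(D(G) - 47)**2 = ((1 + 3*8) - 47)**2 = ((1 + 24) - 47)**2 = (25 - 47)**2 = (-22)**2 = 484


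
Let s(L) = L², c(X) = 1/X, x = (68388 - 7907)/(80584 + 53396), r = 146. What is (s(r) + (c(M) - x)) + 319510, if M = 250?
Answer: 1141595188373/3349500 ≈ 3.4083e+5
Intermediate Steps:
x = 60481/133980 ≈ 0.45142
(s(r) + (c(M) - x)) + 319510 = (146² + (1/250 - 1*60481/133980)) + 319510 = (21316 + (1/250 - 60481/133980)) + 319510 = (21316 - 1498627/3349500) + 319510 = 71396443373/3349500 + 319510 = 1141595188373/3349500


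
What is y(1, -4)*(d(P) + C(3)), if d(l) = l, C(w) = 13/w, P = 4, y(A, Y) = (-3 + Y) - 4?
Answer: -275/3 ≈ -91.667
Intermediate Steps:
y(A, Y) = -7 + Y
y(1, -4)*(d(P) + C(3)) = (-7 - 4)*(4 + 13/3) = -11*(4 + 13*(⅓)) = -11*(4 + 13/3) = -11*25/3 = -275/3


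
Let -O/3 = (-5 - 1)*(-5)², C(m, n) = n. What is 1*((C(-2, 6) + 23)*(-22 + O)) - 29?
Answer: 12383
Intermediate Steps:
O = 450 (O = -3*(-5 - 1)*(-5)² = -(-18)*25 = -3*(-150) = 450)
1*((C(-2, 6) + 23)*(-22 + O)) - 29 = 1*((6 + 23)*(-22 + 450)) - 29 = 1*(29*428) - 29 = 1*12412 - 29 = 12412 - 29 = 12383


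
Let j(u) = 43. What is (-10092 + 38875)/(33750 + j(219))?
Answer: 28783/33793 ≈ 0.85174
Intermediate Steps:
(-10092 + 38875)/(33750 + j(219)) = (-10092 + 38875)/(33750 + 43) = 28783/33793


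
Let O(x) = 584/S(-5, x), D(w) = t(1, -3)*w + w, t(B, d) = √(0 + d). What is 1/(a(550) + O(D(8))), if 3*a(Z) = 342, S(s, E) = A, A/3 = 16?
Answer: 6/757 ≈ 0.0079260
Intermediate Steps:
A = 48 (A = 3*16 = 48)
S(s, E) = 48
t(B, d) = √d
D(w) = w + I*w*√3 (D(w) = √(-3)*w + w = (I*√3)*w + w = I*w*√3 + w = w + I*w*√3)
a(Z) = 114 (a(Z) = (⅓)*342 = 114)
O(x) = 73/6 (O(x) = 584/48 = 584*(1/48) = 73/6)
1/(a(550) + O(D(8))) = 1/(114 + 73/6) = 1/(757/6) = 6/757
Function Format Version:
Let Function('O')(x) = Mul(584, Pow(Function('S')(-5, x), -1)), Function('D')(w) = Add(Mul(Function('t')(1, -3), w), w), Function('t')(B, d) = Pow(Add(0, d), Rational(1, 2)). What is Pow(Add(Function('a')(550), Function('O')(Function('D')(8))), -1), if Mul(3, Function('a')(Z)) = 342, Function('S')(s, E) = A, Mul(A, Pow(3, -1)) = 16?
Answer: Rational(6, 757) ≈ 0.0079260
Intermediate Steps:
A = 48 (A = Mul(3, 16) = 48)
Function('S')(s, E) = 48
Function('t')(B, d) = Pow(d, Rational(1, 2))
Function('D')(w) = Add(w, Mul(I, w, Pow(3, Rational(1, 2)))) (Function('D')(w) = Add(Mul(Pow(-3, Rational(1, 2)), w), w) = Add(Mul(Mul(I, Pow(3, Rational(1, 2))), w), w) = Add(Mul(I, w, Pow(3, Rational(1, 2))), w) = Add(w, Mul(I, w, Pow(3, Rational(1, 2)))))
Function('a')(Z) = 114 (Function('a')(Z) = Mul(Rational(1, 3), 342) = 114)
Function('O')(x) = Rational(73, 6) (Function('O')(x) = Mul(584, Pow(48, -1)) = Mul(584, Rational(1, 48)) = Rational(73, 6))
Pow(Add(Function('a')(550), Function('O')(Function('D')(8))), -1) = Pow(Add(114, Rational(73, 6)), -1) = Pow(Rational(757, 6), -1) = Rational(6, 757)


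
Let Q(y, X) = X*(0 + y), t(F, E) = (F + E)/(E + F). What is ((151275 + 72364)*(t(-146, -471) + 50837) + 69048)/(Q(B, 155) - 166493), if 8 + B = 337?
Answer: -5684714265/57749 ≈ -98438.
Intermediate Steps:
B = 329 (B = -8 + 337 = 329)
t(F, E) = 1 (t(F, E) = (E + F)/(E + F) = 1)
Q(y, X) = X*y
((151275 + 72364)*(t(-146, -471) + 50837) + 69048)/(Q(B, 155) - 166493) = ((151275 + 72364)*(1 + 50837) + 69048)/(155*329 - 166493) = (223639*50838 + 69048)/(50995 - 166493) = (11369359482 + 69048)/(-115498) = 11369428530*(-1/115498) = -5684714265/57749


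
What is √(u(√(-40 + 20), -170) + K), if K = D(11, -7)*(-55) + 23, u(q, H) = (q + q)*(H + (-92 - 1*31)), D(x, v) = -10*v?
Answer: √(-3827 - 1172*I*√5) ≈ 20.141 - 65.059*I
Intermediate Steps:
u(q, H) = 2*q*(-123 + H) (u(q, H) = (2*q)*(H + (-92 - 31)) = (2*q)*(H - 123) = (2*q)*(-123 + H) = 2*q*(-123 + H))
K = -3827 (K = -10*(-7)*(-55) + 23 = 70*(-55) + 23 = -3850 + 23 = -3827)
√(u(√(-40 + 20), -170) + K) = √(2*√(-40 + 20)*(-123 - 170) - 3827) = √(2*√(-20)*(-293) - 3827) = √(2*(2*I*√5)*(-293) - 3827) = √(-1172*I*√5 - 3827) = √(-3827 - 1172*I*√5)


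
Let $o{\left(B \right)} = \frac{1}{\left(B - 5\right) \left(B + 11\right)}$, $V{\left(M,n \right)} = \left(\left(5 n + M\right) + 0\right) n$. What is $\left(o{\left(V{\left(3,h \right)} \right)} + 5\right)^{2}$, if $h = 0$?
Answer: $\frac{75076}{3025} \approx 24.819$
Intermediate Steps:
$V{\left(M,n \right)} = n \left(M + 5 n\right)$ ($V{\left(M,n \right)} = \left(\left(M + 5 n\right) + 0\right) n = \left(M + 5 n\right) n = n \left(M + 5 n\right)$)
$o{\left(B \right)} = \frac{1}{\left(-5 + B\right) \left(11 + B\right)}$
$\left(o{\left(V{\left(3,h \right)} \right)} + 5\right)^{2} = \left(\frac{1}{-55 + \left(0 \left(3 + 5 \cdot 0\right)\right)^{2} + 6 \cdot 0 \left(3 + 5 \cdot 0\right)} + 5\right)^{2} = \left(\frac{1}{-55 + \left(0 \left(3 + 0\right)\right)^{2} + 6 \cdot 0 \left(3 + 0\right)} + 5\right)^{2} = \left(\frac{1}{-55 + \left(0 \cdot 3\right)^{2} + 6 \cdot 0 \cdot 3} + 5\right)^{2} = \left(\frac{1}{-55 + 0^{2} + 6 \cdot 0} + 5\right)^{2} = \left(\frac{1}{-55 + 0 + 0} + 5\right)^{2} = \left(\frac{1}{-55} + 5\right)^{2} = \left(- \frac{1}{55} + 5\right)^{2} = \left(\frac{274}{55}\right)^{2} = \frac{75076}{3025}$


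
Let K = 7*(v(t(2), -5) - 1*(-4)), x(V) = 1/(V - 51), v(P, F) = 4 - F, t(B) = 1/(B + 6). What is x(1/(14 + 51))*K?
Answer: -5915/3314 ≈ -1.7849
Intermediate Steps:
t(B) = 1/(6 + B)
x(V) = 1/(-51 + V)
K = 91 (K = 7*((4 - 1*(-5)) - 1*(-4)) = 7*((4 + 5) + 4) = 7*(9 + 4) = 7*13 = 91)
x(1/(14 + 51))*K = 91/(-51 + 1/(14 + 51)) = 91/(-51 + 1/65) = 91/(-3314/65) = -65/3314*91 = -5915/3314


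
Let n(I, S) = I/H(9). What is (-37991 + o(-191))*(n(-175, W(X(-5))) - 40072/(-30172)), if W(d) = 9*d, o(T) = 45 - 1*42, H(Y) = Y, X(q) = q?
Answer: 46720035644/67887 ≈ 6.8820e+5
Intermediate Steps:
o(T) = 3 (o(T) = 45 - 42 = 3)
n(I, S) = I/9
(-37991 + o(-191))*(n(-175, W(X(-5))) - 40072/(-30172)) = (-37991 + 3)*((1/9)*(-175) - 40072/(-30172)) = -37988*(-175/9 - 40072*(-1/30172)) = -37988*(-175/9 + 10018/7543) = -37988*(-1229863/67887) = 46720035644/67887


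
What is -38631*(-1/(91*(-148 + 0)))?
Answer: -38631/13468 ≈ -2.8684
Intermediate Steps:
-38631*(-1/(91*(-148 + 0))) = -38631/((-148*(-91))) = -38631/13468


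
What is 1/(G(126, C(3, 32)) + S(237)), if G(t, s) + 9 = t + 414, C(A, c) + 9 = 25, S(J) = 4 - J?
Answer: 1/298 ≈ 0.0033557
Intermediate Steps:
C(A, c) = 16 (C(A, c) = -9 + 25 = 16)
G(t, s) = 405 + t (G(t, s) = -9 + (t + 414) = -9 + (414 + t) = 405 + t)
1/(G(126, C(3, 32)) + S(237)) = 1/((405 + 126) + (4 - 1*237)) = 1/(531 + (4 - 237)) = 1/(531 - 233) = 1/298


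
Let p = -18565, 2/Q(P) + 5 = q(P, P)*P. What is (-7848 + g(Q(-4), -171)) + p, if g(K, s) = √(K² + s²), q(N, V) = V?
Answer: -26413 + √3538165/11 ≈ -26242.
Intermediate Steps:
Q(P) = 2/(-5 + P²) (Q(P) = 2/(-5 + P*P) = 2/(-5 + P²))
(-7848 + g(Q(-4), -171)) + p = (-7848 + √((2/(-5 + (-4)²))² + (-171)²)) - 18565 = (-7848 + √((2/(-5 + 16))² + 29241)) - 18565 = (-7848 + √((2/11)² + 29241)) - 18565 = (-7848 + √(4/121 + 29241)) - 18565 = (-7848 + √(3538165/121)) - 18565 = (-7848 + √3538165/11) - 18565 = -26413 + √3538165/11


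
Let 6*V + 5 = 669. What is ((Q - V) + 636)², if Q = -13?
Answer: 2362369/9 ≈ 2.6249e+5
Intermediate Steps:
V = 332/3 (V = -⅚ + (⅙)*669 = -⅚ + 223/2 = 332/3 ≈ 110.67)
((Q - V) + 636)² = ((-13 - 1*332/3) + 636)² = ((-13 - 332/3) + 636)² = (-371/3 + 636)² = (1537/3)² = 2362369/9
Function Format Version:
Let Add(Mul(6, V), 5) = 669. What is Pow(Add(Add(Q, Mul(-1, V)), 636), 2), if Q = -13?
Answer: Rational(2362369, 9) ≈ 2.6249e+5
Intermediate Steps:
V = Rational(332, 3) (V = Add(Rational(-5, 6), Mul(Rational(1, 6), 669)) = Add(Rational(-5, 6), Rational(223, 2)) = Rational(332, 3) ≈ 110.67)
Pow(Add(Add(Q, Mul(-1, V)), 636), 2) = Pow(Add(Add(-13, Mul(-1, Rational(332, 3))), 636), 2) = Pow(Add(Add(-13, Rational(-332, 3)), 636), 2) = Pow(Add(Rational(-371, 3), 636), 2) = Pow(Rational(1537, 3), 2) = Rational(2362369, 9)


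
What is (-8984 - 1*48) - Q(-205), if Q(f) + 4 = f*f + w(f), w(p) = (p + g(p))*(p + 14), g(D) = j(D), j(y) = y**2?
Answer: 7936567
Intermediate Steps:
g(D) = D**2
w(p) = (14 + p)*(p + p**2) (w(p) = (p + p**2)*(p + 14) = (p + p**2)*(14 + p) = (14 + p)*(p + p**2))
Q(f) = -4 + f**2 + f*(14 + f**2 + 15*f) (Q(f) = -4 + (f*f + f*(14 + f**2 + 15*f)) = -4 + (f**2 + f*(14 + f**2 + 15*f)) = -4 + f**2 + f*(14 + f**2 + 15*f))
(-8984 - 1*48) - Q(-205) = (-8984 - 1*48) - (-4 + (-205)**3 + 14*(-205) + 16*(-205)**2) = (-8984 - 48) - (-4 - 8615125 - 2870 + 16*42025) = -9032 - (-4 - 8615125 - 2870 + 672400) = -9032 - 1*(-7945599) = -9032 + 7945599 = 7936567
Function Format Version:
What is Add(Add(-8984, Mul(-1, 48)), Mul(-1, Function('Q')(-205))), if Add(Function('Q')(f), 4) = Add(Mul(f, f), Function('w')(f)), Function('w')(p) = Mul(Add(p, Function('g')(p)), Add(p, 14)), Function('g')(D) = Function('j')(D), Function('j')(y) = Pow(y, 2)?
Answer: 7936567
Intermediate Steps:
Function('g')(D) = Pow(D, 2)
Function('w')(p) = Mul(Add(14, p), Add(p, Pow(p, 2))) (Function('w')(p) = Mul(Add(p, Pow(p, 2)), Add(p, 14)) = Mul(Add(p, Pow(p, 2)), Add(14, p)) = Mul(Add(14, p), Add(p, Pow(p, 2))))
Function('Q')(f) = Add(-4, Pow(f, 2), Mul(f, Add(14, Pow(f, 2), Mul(15, f)))) (Function('Q')(f) = Add(-4, Add(Mul(f, f), Mul(f, Add(14, Pow(f, 2), Mul(15, f))))) = Add(-4, Add(Pow(f, 2), Mul(f, Add(14, Pow(f, 2), Mul(15, f))))) = Add(-4, Pow(f, 2), Mul(f, Add(14, Pow(f, 2), Mul(15, f)))))
Add(Add(-8984, Mul(-1, 48)), Mul(-1, Function('Q')(-205))) = Add(Add(-8984, Mul(-1, 48)), Mul(-1, Add(-4, Pow(-205, 3), Mul(14, -205), Mul(16, Pow(-205, 2))))) = Add(Add(-8984, -48), Mul(-1, Add(-4, -8615125, -2870, Mul(16, 42025)))) = Add(-9032, Mul(-1, Add(-4, -8615125, -2870, 672400))) = Add(-9032, Mul(-1, -7945599)) = Add(-9032, 7945599) = 7936567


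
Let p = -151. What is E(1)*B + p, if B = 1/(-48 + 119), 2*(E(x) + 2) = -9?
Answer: -21455/142 ≈ -151.09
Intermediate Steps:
E(x) = -13/2 (E(x) = -2 + (½)*(-9) = -2 - 9/2 = -13/2)
B = 1/71 ≈ 0.014085
E(1)*B + p = -13/2*1/71 - 151 = -13/142 - 151 = -21455/142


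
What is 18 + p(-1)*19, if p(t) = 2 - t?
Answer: 75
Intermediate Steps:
18 + p(-1)*19 = 18 + (2 - 1*(-1))*19 = 18 + (2 + 1)*19 = 18 + 3*19 = 18 + 57 = 75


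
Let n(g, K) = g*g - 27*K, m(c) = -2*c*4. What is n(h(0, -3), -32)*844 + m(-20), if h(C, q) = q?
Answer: 736972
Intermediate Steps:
m(c) = -8*c
n(g, K) = g² - 27*K
n(h(0, -3), -32)*844 + m(-20) = ((-3)² - 27*(-32))*844 - 8*(-20) = (9 + 864)*844 + 160 = 873*844 + 160 = 736812 + 160 = 736972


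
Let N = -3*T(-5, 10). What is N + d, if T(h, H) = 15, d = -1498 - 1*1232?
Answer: -2775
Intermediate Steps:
d = -2730 (d = -1498 - 1232 = -2730)
N = -45 (N = -3*15 = -45)
N + d = -45 - 2730 = -2775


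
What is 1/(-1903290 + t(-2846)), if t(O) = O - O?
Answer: -1/1903290 ≈ -5.2541e-7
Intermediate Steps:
t(O) = 0
1/(-1903290 + t(-2846)) = 1/(-1903290 + 0) = 1/(-1903290) = -1/1903290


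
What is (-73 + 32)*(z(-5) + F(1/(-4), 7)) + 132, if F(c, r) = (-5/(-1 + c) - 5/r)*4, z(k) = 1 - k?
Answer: -4570/7 ≈ -652.86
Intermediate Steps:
F(c, r) = -20/r - 20/(-1 + c) (F(c, r) = (-5/r - 5/(-1 + c))*4 = -20/r - 20/(-1 + c))
(-73 + 32)*(z(-5) + F(1/(-4), 7)) + 132 = (-73 + 32)*((1 - 1*(-5)) + 20*(1 - 1/(-4) - 1*7)/(7*(-1 + 1/(-4)))) + 132 = -41*((1 + 5) + 20*(1/7)*(1 - 1*(-1/4) - 7)/(-1 - 1/4)) + 132 = -41*(6 + 20*(1/7)*(1 + 1/4 - 7)/(-5/4)) + 132 = -41*(6 + 20*(1/7)*(-4/5)*(-23/4)) + 132 = -41*(6 + 92/7) + 132 = -41*134/7 + 132 = -5494/7 + 132 = -4570/7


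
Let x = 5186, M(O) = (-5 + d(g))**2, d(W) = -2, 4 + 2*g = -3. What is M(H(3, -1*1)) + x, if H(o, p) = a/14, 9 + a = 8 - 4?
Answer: 5235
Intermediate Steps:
a = -5 (a = -9 + (8 - 4) = -9 + 4 = -5)
g = -7/2 (g = -2 + (1/2)*(-3) = -2 - 3/2 = -7/2 ≈ -3.5000)
H(o, p) = -5/14
M(O) = 49 (M(O) = (-5 - 2)**2 = (-7)**2 = 49)
M(H(3, -1*1)) + x = 49 + 5186 = 5235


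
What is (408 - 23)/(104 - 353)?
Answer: -385/249 ≈ -1.5462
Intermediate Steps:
(408 - 23)/(104 - 353) = 385/(-249) = 385*(-1/249) = -385/249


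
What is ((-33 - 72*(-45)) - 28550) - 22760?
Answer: -48103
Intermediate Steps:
((-33 - 72*(-45)) - 28550) - 22760 = ((-33 + 3240) - 28550) - 22760 = (3207 - 28550) - 22760 = -25343 - 22760 = -48103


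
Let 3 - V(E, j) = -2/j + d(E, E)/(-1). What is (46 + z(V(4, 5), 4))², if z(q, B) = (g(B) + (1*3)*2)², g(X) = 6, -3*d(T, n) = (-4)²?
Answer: 36100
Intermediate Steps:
d(T, n) = -16/3 (d(T, n) = -⅓*(-4)² = -⅓*16 = -16/3)
V(E, j) = -7/3 + 2/j (V(E, j) = 3 - (-2/j - 16/3/(-1)) = 3 - (-2/j - 16/3*(-1)) = 3 - (-2/j + 16/3) = 3 - (16/3 - 2/j) = 3 + (-16/3 + 2/j) = -7/3 + 2/j)
z(q, B) = 144 (z(q, B) = (6 + (1*3)*2)² = (6 + 3*2)² = (6 + 6)² = 12² = 144)
(46 + z(V(4, 5), 4))² = (46 + 144)² = 190² = 36100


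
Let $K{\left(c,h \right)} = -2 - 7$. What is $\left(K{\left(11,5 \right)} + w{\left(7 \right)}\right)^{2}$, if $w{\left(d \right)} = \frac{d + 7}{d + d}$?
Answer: $64$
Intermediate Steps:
$K{\left(c,h \right)} = -9$ ($K{\left(c,h \right)} = -2 - 7 = -9$)
$w{\left(d \right)} = \frac{7 + d}{2 d}$
$\left(K{\left(11,5 \right)} + w{\left(7 \right)}\right)^{2} = \left(-9 + \frac{7 + 7}{2 \cdot 7}\right)^{2} = \left(-9 + \frac{1}{2} \cdot \frac{1}{7} \cdot 14\right)^{2} = \left(-9 + 1\right)^{2} = \left(-8\right)^{2} = 64$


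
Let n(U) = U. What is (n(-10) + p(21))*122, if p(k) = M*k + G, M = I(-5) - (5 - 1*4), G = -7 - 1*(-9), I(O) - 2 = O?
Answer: -11224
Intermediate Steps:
I(O) = 2 + O
G = 2 (G = -7 + 9 = 2)
M = -4 (M = (2 - 5) - (5 - 1*4) = -3 - (5 - 4) = -3 - 1*1 = -3 - 1 = -4)
p(k) = 2 - 4*k (p(k) = -4*k + 2 = 2 - 4*k)
(n(-10) + p(21))*122 = (-10 + (2 - 4*21))*122 = (-10 + (2 - 84))*122 = (-10 - 82)*122 = -92*122 = -11224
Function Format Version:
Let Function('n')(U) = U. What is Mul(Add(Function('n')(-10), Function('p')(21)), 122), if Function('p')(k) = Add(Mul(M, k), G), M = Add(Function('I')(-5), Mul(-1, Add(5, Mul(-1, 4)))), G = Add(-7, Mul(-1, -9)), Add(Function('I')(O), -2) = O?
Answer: -11224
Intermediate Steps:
Function('I')(O) = Add(2, O)
G = 2 (G = Add(-7, 9) = 2)
M = -4 (M = Add(Add(2, -5), Mul(-1, Add(5, Mul(-1, 4)))) = Add(-3, Mul(-1, Add(5, -4))) = Add(-3, Mul(-1, 1)) = Add(-3, -1) = -4)
Function('p')(k) = Add(2, Mul(-4, k)) (Function('p')(k) = Add(Mul(-4, k), 2) = Add(2, Mul(-4, k)))
Mul(Add(Function('n')(-10), Function('p')(21)), 122) = Mul(Add(-10, Add(2, Mul(-4, 21))), 122) = Mul(Add(-10, Add(2, -84)), 122) = Mul(Add(-10, -82), 122) = Mul(-92, 122) = -11224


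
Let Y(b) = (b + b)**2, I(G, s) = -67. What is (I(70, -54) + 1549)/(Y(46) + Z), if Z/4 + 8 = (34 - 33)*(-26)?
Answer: 247/1388 ≈ 0.17795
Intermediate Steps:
Y(b) = 4*b**2 (Y(b) = (2*b)**2 = 4*b**2)
Z = -136 (Z = -32 + 4*((34 - 33)*(-26)) = -32 + 4*(1*(-26)) = -32 + 4*(-26) = -32 - 104 = -136)
(I(70, -54) + 1549)/(Y(46) + Z) = (-67 + 1549)/(4*46**2 - 136) = 1482/(4*2116 - 136) = 1482/(8464 - 136) = 1482/8328 = 1482*(1/8328) = 247/1388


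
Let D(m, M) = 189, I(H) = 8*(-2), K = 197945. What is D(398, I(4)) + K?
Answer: 198134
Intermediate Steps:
I(H) = -16
D(398, I(4)) + K = 189 + 197945 = 198134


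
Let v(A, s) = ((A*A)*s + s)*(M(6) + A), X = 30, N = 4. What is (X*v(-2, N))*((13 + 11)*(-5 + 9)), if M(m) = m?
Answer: 230400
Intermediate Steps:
v(A, s) = (6 + A)*(s + s*A²) (v(A, s) = ((A*A)*s + s)*(6 + A) = (A²*s + s)*(6 + A) = (s*A² + s)*(6 + A) = (s + s*A²)*(6 + A) = (6 + A)*(s + s*A²))
(X*v(-2, N))*((13 + 11)*(-5 + 9)) = (30*(4*(6 - 2 + (-2)³ + 6*(-2)²)))*((13 + 11)*(-5 + 9)) = (30*(4*(6 - 2 - 8 + 6*4)))*(24*4) = (30*(4*(6 - 2 - 8 + 24)))*96 = (30*(4*20))*96 = (30*80)*96 = 2400*96 = 230400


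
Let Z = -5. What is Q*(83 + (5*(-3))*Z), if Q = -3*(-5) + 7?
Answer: 3476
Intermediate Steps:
Q = 22 (Q = 15 + 7 = 22)
Q*(83 + (5*(-3))*Z) = 22*(83 + (5*(-3))*(-5)) = 22*(83 - 15*(-5)) = 22*(83 + 75) = 22*158 = 3476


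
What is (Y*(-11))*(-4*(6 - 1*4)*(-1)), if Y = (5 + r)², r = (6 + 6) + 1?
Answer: -28512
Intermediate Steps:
r = 13 (r = 12 + 1 = 13)
Y = 324 (Y = (5 + 13)² = 18² = 324)
(Y*(-11))*(-4*(6 - 1*4)*(-1)) = (324*(-11))*(-4*(6 - 1*4)*(-1)) = -3564*(-4*(6 - 4))*(-1) = -3564*(-4*2)*(-1) = -(-28512)*(-1) = -3564*8 = -28512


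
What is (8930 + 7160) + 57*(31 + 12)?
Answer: 18541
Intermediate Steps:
(8930 + 7160) + 57*(31 + 12) = 16090 + 57*43 = 16090 + 2451 = 18541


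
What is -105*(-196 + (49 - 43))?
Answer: 19950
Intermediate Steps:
-105*(-196 + (49 - 43)) = -105*(-196 + 6) = -105*(-190) = 19950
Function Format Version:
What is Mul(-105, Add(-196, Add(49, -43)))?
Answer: 19950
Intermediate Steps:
Mul(-105, Add(-196, Add(49, -43))) = Mul(-105, Add(-196, 6)) = Mul(-105, -190) = 19950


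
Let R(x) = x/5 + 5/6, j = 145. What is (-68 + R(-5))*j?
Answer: -59305/6 ≈ -9884.2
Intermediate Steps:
R(x) = ⅚ + x/5 (R(x) = x*(⅕) + 5*(⅙) = x/5 + ⅚ = ⅚ + x/5)
(-68 + R(-5))*j = (-68 + (⅚ + (⅕)*(-5)))*145 = (-68 + (⅚ - 1))*145 = (-68 - ⅙)*145 = -409/6*145 = -59305/6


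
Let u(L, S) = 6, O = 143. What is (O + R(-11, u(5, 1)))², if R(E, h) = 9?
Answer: 23104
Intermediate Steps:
(O + R(-11, u(5, 1)))² = (143 + 9)² = 152² = 23104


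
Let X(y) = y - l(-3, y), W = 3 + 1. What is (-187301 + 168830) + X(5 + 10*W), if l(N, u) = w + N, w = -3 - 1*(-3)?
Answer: -18423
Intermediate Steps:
w = 0 (w = -3 + 3 = 0)
W = 4
l(N, u) = N (l(N, u) = 0 + N = N)
X(y) = 3 + y (X(y) = y - 1*(-3) = y + 3 = 3 + y)
(-187301 + 168830) + X(5 + 10*W) = (-187301 + 168830) + (3 + (5 + 10*4)) = -18471 + (3 + (5 + 40)) = -18471 + (3 + 45) = -18471 + 48 = -18423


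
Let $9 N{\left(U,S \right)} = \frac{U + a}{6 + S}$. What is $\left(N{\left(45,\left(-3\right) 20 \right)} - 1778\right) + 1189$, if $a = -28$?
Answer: $- \frac{286271}{486} \approx -589.04$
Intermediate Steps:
$N{\left(U,S \right)} = \frac{-28 + U}{9 \left(6 + S\right)}$ ($N{\left(U,S \right)} = \frac{\left(U - 28\right) \frac{1}{6 + S}}{9} = \frac{\left(-28 + U\right) \frac{1}{6 + S}}{9} = \frac{\frac{1}{6 + S} \left(-28 + U\right)}{9} = \frac{-28 + U}{9 \left(6 + S\right)}$)
$\left(N{\left(45,\left(-3\right) 20 \right)} - 1778\right) + 1189 = \left(\frac{-28 + 45}{9 \left(6 - 60\right)} - 1778\right) + 1189 = \left(\frac{1}{9} \frac{1}{6 - 60} \cdot 17 - 1778\right) + 1189 = \left(\frac{1}{9} \frac{1}{-54} \cdot 17 - 1778\right) + 1189 = \left(\frac{1}{9} \left(- \frac{1}{54}\right) 17 - 1778\right) + 1189 = \left(- \frac{17}{486} - 1778\right) + 1189 = - \frac{864125}{486} + 1189 = - \frac{286271}{486}$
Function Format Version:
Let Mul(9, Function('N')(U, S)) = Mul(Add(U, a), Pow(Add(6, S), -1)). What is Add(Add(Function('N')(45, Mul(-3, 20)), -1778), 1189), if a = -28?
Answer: Rational(-286271, 486) ≈ -589.04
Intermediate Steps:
Function('N')(U, S) = Mul(Rational(1, 9), Pow(Add(6, S), -1), Add(-28, U)) (Function('N')(U, S) = Mul(Rational(1, 9), Mul(Add(U, -28), Pow(Add(6, S), -1))) = Mul(Rational(1, 9), Mul(Add(-28, U), Pow(Add(6, S), -1))) = Mul(Rational(1, 9), Mul(Pow(Add(6, S), -1), Add(-28, U))) = Mul(Rational(1, 9), Pow(Add(6, S), -1), Add(-28, U)))
Add(Add(Function('N')(45, Mul(-3, 20)), -1778), 1189) = Add(Add(Mul(Rational(1, 9), Pow(Add(6, Mul(-3, 20)), -1), Add(-28, 45)), -1778), 1189) = Add(Add(Mul(Rational(1, 9), Pow(Add(6, -60), -1), 17), -1778), 1189) = Add(Add(Mul(Rational(1, 9), Pow(-54, -1), 17), -1778), 1189) = Add(Add(Mul(Rational(1, 9), Rational(-1, 54), 17), -1778), 1189) = Add(Add(Rational(-17, 486), -1778), 1189) = Add(Rational(-864125, 486), 1189) = Rational(-286271, 486)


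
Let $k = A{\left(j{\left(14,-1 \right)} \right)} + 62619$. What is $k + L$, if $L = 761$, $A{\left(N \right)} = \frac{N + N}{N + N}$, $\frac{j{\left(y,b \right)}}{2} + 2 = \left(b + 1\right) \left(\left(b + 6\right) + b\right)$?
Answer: $63381$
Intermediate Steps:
$j{\left(y,b \right)} = -4 + 2 \left(1 + b\right) \left(6 + 2 b\right)$ ($j{\left(y,b \right)} = -4 + 2 \left(b + 1\right) \left(\left(b + 6\right) + b\right) = -4 + 2 \left(1 + b\right) \left(\left(6 + b\right) + b\right) = -4 + 2 \left(1 + b\right) \left(6 + 2 b\right)$)
$A{\left(N \right)} = 1$ ($A{\left(N \right)} = \frac{2 N}{2 N} = 2 N \frac{1}{2 N} = 1$)
$k = 62620$ ($k = 1 + 62619 = 62620$)
$k + L = 62620 + 761 = 63381$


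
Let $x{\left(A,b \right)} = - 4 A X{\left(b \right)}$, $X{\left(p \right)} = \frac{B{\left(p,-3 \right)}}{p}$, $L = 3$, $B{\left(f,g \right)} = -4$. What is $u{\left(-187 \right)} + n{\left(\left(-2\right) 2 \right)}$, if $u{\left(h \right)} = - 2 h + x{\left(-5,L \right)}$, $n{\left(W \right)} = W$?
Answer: $\frac{1030}{3} \approx 343.33$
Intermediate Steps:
$X{\left(p \right)} = - \frac{4}{p}$
$x{\left(A,b \right)} = \frac{16 A}{b}$ ($x{\left(A,b \right)} = - 4 A \left(- \frac{4}{b}\right) = \frac{16 A}{b}$)
$u{\left(h \right)} = - \frac{80}{3} - 2 h$ ($u{\left(h \right)} = - 2 h + 16 \left(-5\right) \frac{1}{3} = - 2 h - \frac{80}{3} = - \frac{80}{3} - 2 h$)
$u{\left(-187 \right)} + n{\left(\left(-2\right) 2 \right)} = \left(- \frac{80}{3} - -374\right) - 4 = \left(- \frac{80}{3} + 374\right) - 4 = \frac{1042}{3} - 4 = \frac{1030}{3}$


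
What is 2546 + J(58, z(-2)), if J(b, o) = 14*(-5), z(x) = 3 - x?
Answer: 2476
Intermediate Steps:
J(b, o) = -70
2546 + J(58, z(-2)) = 2546 - 70 = 2476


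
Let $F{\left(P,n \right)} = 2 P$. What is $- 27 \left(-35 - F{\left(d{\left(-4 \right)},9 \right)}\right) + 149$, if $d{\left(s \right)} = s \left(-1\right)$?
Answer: $1310$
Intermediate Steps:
$d{\left(s \right)} = - s$
$- 27 \left(-35 - F{\left(d{\left(-4 \right)},9 \right)}\right) + 149 = - 27 \left(-35 - 2 \left(\left(-1\right) \left(-4\right)\right)\right) + 149 = - 27 \left(-35 - 2 \cdot 4\right) + 149 = - 27 \left(-35 - 8\right) + 149 = \left(-27\right) \left(-43\right) + 149 = 1161 + 149 = 1310$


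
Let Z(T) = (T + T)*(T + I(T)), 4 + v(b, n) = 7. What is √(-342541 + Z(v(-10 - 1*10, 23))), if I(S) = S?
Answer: I*√342505 ≈ 585.24*I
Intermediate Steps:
v(b, n) = 3 (v(b, n) = -4 + 7 = 3)
Z(T) = 4*T² (Z(T) = (T + T)*(T + T) = (2*T)*(2*T) = 4*T²)
√(-342541 + Z(v(-10 - 1*10, 23))) = √(-342541 + 4*3²) = √(-342541 + 4*9) = √(-342541 + 36) = √(-342505) = I*√342505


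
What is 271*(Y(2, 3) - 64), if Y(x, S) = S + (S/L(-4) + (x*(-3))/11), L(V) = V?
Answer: -742811/44 ≈ -16882.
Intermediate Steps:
Y(x, S) = -3*x/11 + 3*S/4 (Y(x, S) = S + (S/(-4) + (x*(-3))/11) = S + (S*(-1/4) - 3*x*(1/11)) = S + (-S/4 - 3*x/11) = S + (-3*x/11 - S/4) = -3*x/11 + 3*S/4)
271*(Y(2, 3) - 64) = 271*((-3/11*2 + (3/4)*3) - 64) = 271*((-6/11 + 9/4) - 64) = 271*(75/44 - 64) = 271*(-2741/44) = -742811/44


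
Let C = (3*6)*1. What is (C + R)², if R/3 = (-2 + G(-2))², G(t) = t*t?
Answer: 900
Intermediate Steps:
G(t) = t²
C = 18 (C = 18*1 = 18)
R = 12 (R = 3*(-2 + (-2)²)² = 3*(-2 + 4)² = 3*2² = 3*4 = 12)
(C + R)² = (18 + 12)² = 30² = 900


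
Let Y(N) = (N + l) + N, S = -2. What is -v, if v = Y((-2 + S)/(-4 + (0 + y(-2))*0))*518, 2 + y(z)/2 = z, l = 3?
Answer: -2590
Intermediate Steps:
y(z) = -4 + 2*z
Y(N) = 3 + 2*N (Y(N) = (N + 3) + N = (3 + N) + N = 3 + 2*N)
v = 2590 (v = (3 + 2*((-2 - 2)/(-4 + (0 + (-4 + 2*(-2)))*0)))*518 = (3 + 2*(-4/(-4 + (0 + (-4 - 4))*0)))*518 = (3 + 2*(-4/(-4 + (0 - 8)*0)))*518 = (3 + 2*(-4/(-4 - 8*0)))*518 = (3 + 2*(-4/(-4 + 0)))*518 = (3 + 2*(-4/(-4)))*518 = (3 + 2*(-4*(-¼)))*518 = (3 + 2*1)*518 = (3 + 2)*518 = 5*518 = 2590)
-v = -1*2590 = -2590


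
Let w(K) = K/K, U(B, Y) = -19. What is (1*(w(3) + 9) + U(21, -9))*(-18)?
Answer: 162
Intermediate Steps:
w(K) = 1
(1*(w(3) + 9) + U(21, -9))*(-18) = (1*(1 + 9) - 19)*(-18) = (1*10 - 19)*(-18) = (10 - 19)*(-18) = -9*(-18) = 162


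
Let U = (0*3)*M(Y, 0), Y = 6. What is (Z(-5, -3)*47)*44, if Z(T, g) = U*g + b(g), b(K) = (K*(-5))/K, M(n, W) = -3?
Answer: -10340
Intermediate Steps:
b(K) = -5 (b(K) = (-5*K)/K = -5)
U = 0 (U = (0*3)*(-3) = 0*(-3) = 0)
Z(T, g) = -5 (Z(T, g) = 0*g - 5 = 0 - 5 = -5)
(Z(-5, -3)*47)*44 = -5*47*44 = -235*44 = -10340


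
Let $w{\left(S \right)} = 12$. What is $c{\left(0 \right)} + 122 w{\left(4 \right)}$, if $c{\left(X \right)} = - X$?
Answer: $1464$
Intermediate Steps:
$c{\left(0 \right)} + 122 w{\left(4 \right)} = \left(-1\right) 0 + 122 \cdot 12 = 0 + 1464 = 1464$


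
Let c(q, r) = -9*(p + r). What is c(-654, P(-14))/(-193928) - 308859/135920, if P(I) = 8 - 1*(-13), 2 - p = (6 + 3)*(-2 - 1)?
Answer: -7479405519/3294836720 ≈ -2.2700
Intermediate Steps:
p = 29 (p = 2 - (6 + 3)*(-2 - 1) = 2 - 9*(-3) = 2 - 1*(-27) = 2 + 27 = 29)
P(I) = 21 (P(I) = 8 + 13 = 21)
c(q, r) = -261 - 9*r (c(q, r) = -9*(29 + r) = -261 - 9*r)
c(-654, P(-14))/(-193928) - 308859/135920 = (-261 - 9*21)/(-193928) - 308859/135920 = (-261 - 189)*(-1/193928) - 308859*1/135920 = -450*(-1/193928) - 308859/135920 = 225/96964 - 308859/135920 = -7479405519/3294836720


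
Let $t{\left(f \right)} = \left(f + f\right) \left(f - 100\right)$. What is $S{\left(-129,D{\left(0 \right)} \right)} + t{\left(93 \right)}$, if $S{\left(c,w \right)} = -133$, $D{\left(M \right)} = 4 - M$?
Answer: $-1435$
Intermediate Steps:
$t{\left(f \right)} = 2 f \left(-100 + f\right)$
$S{\left(-129,D{\left(0 \right)} \right)} + t{\left(93 \right)} = -133 + 2 \cdot 93 \left(-100 + 93\right) = -133 + 2 \cdot 93 \left(-7\right) = -133 - 1302 = -1435$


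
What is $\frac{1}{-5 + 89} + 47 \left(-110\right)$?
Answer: $- \frac{434279}{84} \approx -5170.0$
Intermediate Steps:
$\frac{1}{-5 + 89} + 47 \left(-110\right) = \frac{1}{84} - 5170 = - \frac{434279}{84}$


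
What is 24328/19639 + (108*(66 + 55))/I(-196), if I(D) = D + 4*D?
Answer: -58200253/4811555 ≈ -12.096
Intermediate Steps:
I(D) = 5*D
24328/19639 + (108*(66 + 55))/I(-196) = 24328/19639 + (108*(66 + 55))/((5*(-196))) = 24328*(1/19639) + (108*121)/(-980) = 24328/19639 + 13068*(-1/980) = 24328/19639 - 3267/245 = -58200253/4811555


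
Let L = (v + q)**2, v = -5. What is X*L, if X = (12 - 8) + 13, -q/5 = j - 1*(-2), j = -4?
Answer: 425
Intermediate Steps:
q = 10 (q = -5*(-4 - 1*(-2)) = -5*(-4 + 2) = -5*(-2) = 10)
X = 17 (X = 4 + 13 = 17)
L = 25 (L = (-5 + 10)**2 = 5**2 = 25)
X*L = 17*25 = 425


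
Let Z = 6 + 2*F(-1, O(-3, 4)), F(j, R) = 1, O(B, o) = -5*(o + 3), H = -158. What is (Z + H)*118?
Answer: -17700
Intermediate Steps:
O(B, o) = -15 - 5*o (O(B, o) = -5*(3 + o) = -15 - 5*o)
Z = 8 (Z = 6 + 2*1 = 6 + 2 = 8)
(Z + H)*118 = (8 - 158)*118 = -150*118 = -17700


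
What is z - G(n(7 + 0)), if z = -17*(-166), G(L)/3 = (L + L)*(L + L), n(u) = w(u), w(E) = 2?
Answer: 2774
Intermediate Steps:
n(u) = 2
G(L) = 12*L² (G(L) = 3*((L + L)*(L + L)) = 3*((2*L)*(2*L)) = 3*(4*L²) = 12*L²)
z = 2822
z - G(n(7 + 0)) = 2822 - 12*2² = 2822 - 12*4 = 2822 - 1*48 = 2822 - 48 = 2774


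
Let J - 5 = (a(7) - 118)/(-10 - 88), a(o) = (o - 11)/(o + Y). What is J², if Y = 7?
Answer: 4532641/117649 ≈ 38.527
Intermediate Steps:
a(o) = (-11 + o)/(7 + o) (a(o) = (o - 11)/(o + 7) = (-11 + o)/(7 + o))
J = 2129/343 (J = 5 + ((-11 + 7)/(7 + 7) - 118)/(-10 - 88) = 5 + (-4/14 - 118)/(-98) = 5 + ((1/14)*(-4) - 118)*(-1/98) = 5 + (-2/7 - 118)*(-1/98) = 5 - 828/7*(-1/98) = 5 + 414/343 = 2129/343 ≈ 6.2070)
J² = (2129/343)² = 4532641/117649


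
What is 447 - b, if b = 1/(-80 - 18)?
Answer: 43807/98 ≈ 447.01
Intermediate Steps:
b = -1/98 (b = 1/(-98) = -1/98 ≈ -0.010204)
447 - b = 447 - 1*(-1/98) = 447 + 1/98 = 43807/98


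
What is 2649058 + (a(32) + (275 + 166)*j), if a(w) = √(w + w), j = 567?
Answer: 2899113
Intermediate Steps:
a(w) = √2*√w (a(w) = √(2*w) = √2*√w)
2649058 + (a(32) + (275 + 166)*j) = 2649058 + (√2*√32 + (275 + 166)*567) = 2649058 + (√2*(4*√2) + 441*567) = 2649058 + (8 + 250047) = 2649058 + 250055 = 2899113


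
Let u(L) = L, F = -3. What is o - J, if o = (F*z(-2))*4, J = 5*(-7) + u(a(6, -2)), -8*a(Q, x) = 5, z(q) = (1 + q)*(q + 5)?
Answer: 573/8 ≈ 71.625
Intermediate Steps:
z(q) = (1 + q)*(5 + q)
a(Q, x) = -5/8 (a(Q, x) = -⅛*5 = -5/8)
J = -285/8 (J = 5*(-7) - 5/8 = -35 - 5/8 = -285/8 ≈ -35.625)
o = 36 (o = -3*(5 + (-2)² + 6*(-2))*4 = -3*(5 + 4 - 12)*4 = -3*(-3)*4 = 9*4 = 36)
o - J = 36 - 1*(-285/8) = 36 + 285/8 = 573/8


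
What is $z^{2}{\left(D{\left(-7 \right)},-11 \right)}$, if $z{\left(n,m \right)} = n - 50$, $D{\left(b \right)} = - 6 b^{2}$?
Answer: $118336$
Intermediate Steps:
$z{\left(n,m \right)} = -50 + n$
$z^{2}{\left(D{\left(-7 \right)},-11 \right)} = \left(-50 - 6 \left(-7\right)^{2}\right)^{2} = \left(-50 - 294\right)^{2} = \left(-344\right)^{2} = 118336$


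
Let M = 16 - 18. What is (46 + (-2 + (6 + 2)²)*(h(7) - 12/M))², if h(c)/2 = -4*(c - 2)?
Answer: 4251844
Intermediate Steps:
M = -2
h(c) = 16 - 8*c (h(c) = 2*(-4*(c - 2)) = 2*(-4*(-2 + c)) = 2*(8 - 4*c) = 16 - 8*c)
(46 + (-2 + (6 + 2)²)*(h(7) - 12/M))² = (46 + (-2 + (6 + 2)²)*((16 - 8*7) - 12/(-2)))² = (46 + (-2 + 8²)*((16 - 56) - 12*(-½)))² = (46 + (-2 + 64)*(-40 + 6))² = (46 + 62*(-34))² = (46 - 2108)² = (-2062)² = 4251844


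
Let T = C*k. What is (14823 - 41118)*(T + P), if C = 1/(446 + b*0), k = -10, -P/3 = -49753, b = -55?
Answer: -875222553840/223 ≈ -3.9248e+9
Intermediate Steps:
P = 149259 (P = -3*(-49753) = 149259)
C = 1/446 (C = 1/(446 - 55*0) = 1/(446 + 0) = 1/446 ≈ 0.0022422)
T = -5/223 (T = (1/446)*(-10) = -5/223 ≈ -0.022422)
(14823 - 41118)*(T + P) = (14823 - 41118)*(-5/223 + 149259) = -26295*33284752/223 = -875222553840/223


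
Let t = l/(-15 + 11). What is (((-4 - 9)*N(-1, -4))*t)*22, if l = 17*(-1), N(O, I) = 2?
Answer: -2431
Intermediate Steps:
l = -17
t = 17/4 (t = -17/(-15 + 11) = -17/(-4) = -17*(-¼) = 17/4 ≈ 4.2500)
(((-4 - 9)*N(-1, -4))*t)*22 = (((-4 - 9)*2)*(17/4))*22 = (-13*2*(17/4))*22 = -26*17/4*22 = -221/2*22 = -2431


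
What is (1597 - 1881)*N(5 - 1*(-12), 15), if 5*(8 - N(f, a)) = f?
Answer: -6532/5 ≈ -1306.4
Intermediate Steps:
N(f, a) = 8 - f/5
(1597 - 1881)*N(5 - 1*(-12), 15) = (1597 - 1881)*(8 - (5 - 1*(-12))/5) = -284*(8 - (5 + 12)/5) = -284*(8 - ⅕*17) = -284*(8 - 17/5) = -284*23/5 = -6532/5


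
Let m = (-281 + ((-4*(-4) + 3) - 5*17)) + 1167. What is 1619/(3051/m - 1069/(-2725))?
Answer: 723531100/1838111 ≈ 393.63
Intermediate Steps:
m = 820 (m = (-281 + ((16 + 3) - 85)) + 1167 = (-281 + (19 - 85)) + 1167 = (-281 - 66) + 1167 = -347 + 1167 = 820)
1619/(3051/m - 1069/(-2725)) = 1619/(3051/820 - 1069/(-2725)) = 1619/(3051*(1/820) - 1069*(-1/2725)) = 1619/(3051/820 + 1069/2725) = 1619/(1838111/446900) = 1619*(446900/1838111) = 723531100/1838111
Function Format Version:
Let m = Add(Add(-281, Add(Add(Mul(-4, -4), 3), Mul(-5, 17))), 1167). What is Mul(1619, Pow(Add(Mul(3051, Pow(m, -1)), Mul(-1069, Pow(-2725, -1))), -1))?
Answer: Rational(723531100, 1838111) ≈ 393.63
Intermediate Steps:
m = 820 (m = Add(Add(-281, Add(Add(16, 3), -85)), 1167) = Add(Add(-281, Add(19, -85)), 1167) = Add(Add(-281, -66), 1167) = Add(-347, 1167) = 820)
Mul(1619, Pow(Add(Mul(3051, Pow(m, -1)), Mul(-1069, Pow(-2725, -1))), -1)) = Mul(1619, Pow(Add(Mul(3051, Pow(820, -1)), Mul(-1069, Pow(-2725, -1))), -1)) = Mul(1619, Pow(Add(Mul(3051, Rational(1, 820)), Mul(-1069, Rational(-1, 2725))), -1)) = Mul(1619, Pow(Add(Rational(3051, 820), Rational(1069, 2725)), -1)) = Mul(1619, Pow(Rational(1838111, 446900), -1)) = Mul(1619, Rational(446900, 1838111)) = Rational(723531100, 1838111)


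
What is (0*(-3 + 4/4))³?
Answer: 0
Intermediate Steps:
(0*(-3 + 4/4))³ = (0*(-3 + 4*(¼)))³ = (0*(-3 + 1))³ = (0*(-2))³ = 0³ = 0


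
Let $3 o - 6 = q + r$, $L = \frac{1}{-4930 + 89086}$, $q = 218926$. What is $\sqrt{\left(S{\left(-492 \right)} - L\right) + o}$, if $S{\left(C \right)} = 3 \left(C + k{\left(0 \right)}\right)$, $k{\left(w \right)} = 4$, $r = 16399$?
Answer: $\frac{\sqrt{15144107899917}}{14026} \approx 277.45$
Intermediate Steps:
$S{\left(C \right)} = 12 + 3 C$ ($S{\left(C \right)} = 3 \left(C + 4\right) = 3 \left(4 + C\right) = 12 + 3 C$)
$L = \frac{1}{84156} \approx 1.1883 \cdot 10^{-5}$
$o = \frac{235331}{3}$ ($o = 2 + \frac{218926 + 16399}{3} = 2 + \frac{1}{3} \cdot 235325 = 2 + \frac{235325}{3} = \frac{235331}{3} \approx 78444.0$)
$\sqrt{\left(S{\left(-492 \right)} - L\right) + o} = \sqrt{\left(\left(12 + 3 \left(-492\right)\right) - \frac{1}{84156}\right) + \frac{235331}{3}} = \sqrt{\left(\left(12 - 1476\right) - \frac{1}{84156}\right) + \frac{235331}{3}} = \sqrt{\left(-1464 - \frac{1}{84156}\right) + \frac{235331}{3}} = \sqrt{- \frac{123204385}{84156} + \frac{235331}{3}} = \sqrt{\frac{2159433609}{28052}} = \frac{\sqrt{15144107899917}}{14026}$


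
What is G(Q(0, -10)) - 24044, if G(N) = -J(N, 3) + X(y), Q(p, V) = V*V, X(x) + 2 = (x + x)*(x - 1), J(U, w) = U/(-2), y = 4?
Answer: -23972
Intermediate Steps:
J(U, w) = -U/2 (J(U, w) = U*(-½) = -U/2)
X(x) = -2 + 2*x*(-1 + x) (X(x) = -2 + (x + x)*(x - 1) = -2 + (2*x)*(-1 + x) = -2 + 2*x*(-1 + x))
Q(p, V) = V²
G(N) = 22 + N/2 (G(N) = -(-1)*N/2 + (-2 - 2*4 + 2*4²) = N/2 + (-2 - 8 + 2*16) = N/2 + (-2 - 8 + 32) = N/2 + 22 = 22 + N/2)
G(Q(0, -10)) - 24044 = (22 + (½)*(-10)²) - 24044 = (22 + (½)*100) - 24044 = (22 + 50) - 24044 = 72 - 24044 = -23972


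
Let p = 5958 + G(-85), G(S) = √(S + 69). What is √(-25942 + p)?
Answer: 2*√(-4996 + I) ≈ 0.014148 + 141.36*I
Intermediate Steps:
G(S) = √(69 + S)
p = 5958 + 4*I (p = 5958 + √(69 - 85) = 5958 + √(-16) = 5958 + 4*I ≈ 5958.0 + 4.0*I)
√(-25942 + p) = √(-25942 + (5958 + 4*I)) = √(-19984 + 4*I)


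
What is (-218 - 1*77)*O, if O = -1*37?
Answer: 10915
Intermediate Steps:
O = -37
(-218 - 1*77)*O = (-218 - 1*77)*(-37) = (-218 - 77)*(-37) = -295*(-37) = 10915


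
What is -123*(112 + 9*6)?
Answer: -20418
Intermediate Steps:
-123*(112 + 9*6) = -123*(112 + 54) = -123*166 = -20418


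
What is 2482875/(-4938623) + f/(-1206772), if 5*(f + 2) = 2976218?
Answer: -7419922357271/7449739943695 ≈ -0.99600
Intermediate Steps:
f = 2976208/5 (f = -2 + (1/5)*2976218 = -2 + 2976218/5 = 2976208/5 ≈ 5.9524e+5)
2482875/(-4938623) + f/(-1206772) = 2482875/(-4938623) + (2976208/5)/(-1206772) = 2482875*(-1/4938623) + (2976208/5)*(-1/1206772) = -2482875/4938623 - 744052/1508465 = -7419922357271/7449739943695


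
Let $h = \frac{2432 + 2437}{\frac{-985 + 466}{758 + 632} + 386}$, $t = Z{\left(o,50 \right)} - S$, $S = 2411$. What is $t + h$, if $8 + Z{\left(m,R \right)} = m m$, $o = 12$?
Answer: $- \frac{1212679865}{536021} \approx -2262.4$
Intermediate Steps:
$Z{\left(m,R \right)} = -8 + m^{2}$ ($Z{\left(m,R \right)} = -8 + m m = -8 + m^{2}$)
$t = -2275$ ($t = \left(-8 + 12^{2}\right) - 2411 = \left(-8 + 144\right) - 2411 = 136 - 2411 = -2275$)
$h = \frac{6767910}{536021}$ ($h = \frac{4869}{- \frac{519}{1390} + 386} = \frac{4869}{\frac{536021}{1390}} = 4869 \cdot \frac{1390}{536021} = \frac{6767910}{536021} \approx 12.626$)
$t + h = -2275 + \frac{6767910}{536021} = - \frac{1212679865}{536021}$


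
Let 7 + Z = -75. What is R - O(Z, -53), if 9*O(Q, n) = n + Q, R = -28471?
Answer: -28456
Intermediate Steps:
Z = -82 (Z = -7 - 75 = -82)
O(Q, n) = Q/9 + n/9 (O(Q, n) = (n + Q)/9 = (Q + n)/9 = Q/9 + n/9)
R - O(Z, -53) = -28471 - ((1/9)*(-82) + (1/9)*(-53)) = -28471 - (-82/9 - 53/9) = -28471 - 1*(-15) = -28471 + 15 = -28456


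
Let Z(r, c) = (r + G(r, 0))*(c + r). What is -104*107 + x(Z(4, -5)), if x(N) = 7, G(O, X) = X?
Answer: -11121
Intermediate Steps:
Z(r, c) = r*(c + r) (Z(r, c) = (r + 0)*(c + r) = r*(c + r))
-104*107 + x(Z(4, -5)) = -104*107 + 7 = -11128 + 7 = -11121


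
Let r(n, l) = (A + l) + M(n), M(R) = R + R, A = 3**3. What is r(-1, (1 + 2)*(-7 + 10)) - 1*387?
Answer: -353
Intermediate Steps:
A = 27
M(R) = 2*R
r(n, l) = 27 + l + 2*n (r(n, l) = (27 + l) + 2*n = 27 + l + 2*n)
r(-1, (1 + 2)*(-7 + 10)) - 1*387 = (27 + (1 + 2)*(-7 + 10) + 2*(-1)) - 1*387 = (27 + 3*3 - 2) - 387 = (27 + 9 - 2) - 387 = 34 - 387 = -353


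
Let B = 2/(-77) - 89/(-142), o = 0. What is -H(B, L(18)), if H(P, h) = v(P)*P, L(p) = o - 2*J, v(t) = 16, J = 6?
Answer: -52552/5467 ≈ -9.6126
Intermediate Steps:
L(p) = -12 (L(p) = 0 - 2*6 = 0 - 12 = -12)
B = 6569/10934 (B = 2*(-1/77) - 89*(-1/142) = -2/77 + 89/142 = 6569/10934 ≈ 0.60079)
H(P, h) = 16*P
-H(B, L(18)) = -16*6569/10934 = -1*52552/5467 = -52552/5467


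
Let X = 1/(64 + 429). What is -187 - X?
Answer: -92192/493 ≈ -187.00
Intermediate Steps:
X = 1/493 ≈ 0.0020284
-187 - X = -187 - 1*1/493 = -187 - 1/493 = -92192/493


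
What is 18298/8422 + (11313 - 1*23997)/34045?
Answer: 258065381/143363495 ≈ 1.8001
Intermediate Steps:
18298/8422 + (11313 - 1*23997)/34045 = 18298*(1/8422) + (11313 - 23997)*(1/34045) = 9149/4211 - 12684*1/34045 = 9149/4211 - 12684/34045 = 258065381/143363495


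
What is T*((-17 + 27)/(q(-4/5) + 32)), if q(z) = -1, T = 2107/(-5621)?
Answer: -3010/24893 ≈ -0.12092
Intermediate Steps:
T = -301/803 (T = 2107*(-1/5621) = -301/803 ≈ -0.37484)
T*((-17 + 27)/(q(-4/5) + 32)) = -301*(-17 + 27)/(803*(-1 + 32)) = -3010/(803*31) = -301/803*10/31 = -3010/24893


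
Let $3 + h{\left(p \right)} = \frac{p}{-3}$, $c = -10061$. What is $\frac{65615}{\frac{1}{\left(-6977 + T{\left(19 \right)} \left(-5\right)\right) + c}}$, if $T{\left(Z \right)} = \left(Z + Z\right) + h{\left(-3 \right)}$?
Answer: $-1129759070$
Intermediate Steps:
$h{\left(p \right)} = -3 - \frac{p}{3}$ ($h{\left(p \right)} = -3 + \frac{p}{-3} = -3 + p \left(- \frac{1}{3}\right) = -3 - \frac{p}{3}$)
$T{\left(Z \right)} = -2 + 2 Z$ ($T{\left(Z \right)} = \left(Z + Z\right) - 2 = 2 Z + \left(-3 + 1\right) = 2 Z - 2 = -2 + 2 Z$)
$\frac{65615}{\frac{1}{\left(-6977 + T{\left(19 \right)} \left(-5\right)\right) + c}} = \frac{65615}{\frac{1}{\left(-6977 + \left(-2 + 2 \cdot 19\right) \left(-5\right)\right) - 10061}} = \frac{65615}{\frac{1}{\left(-6977 + \left(-2 + 38\right) \left(-5\right)\right) - 10061}} = \frac{65615}{\frac{1}{\left(-6977 + 36 \left(-5\right)\right) - 10061}} = \frac{65615}{\frac{1}{\left(-6977 - 180\right) - 10061}} = \frac{65615}{\frac{1}{-7157 - 10061}} = \frac{65615}{\frac{1}{-17218}} = \frac{65615}{- \frac{1}{17218}} = 65615 \left(-17218\right) = -1129759070$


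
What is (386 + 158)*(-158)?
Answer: -85952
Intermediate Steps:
(386 + 158)*(-158) = 544*(-158) = -85952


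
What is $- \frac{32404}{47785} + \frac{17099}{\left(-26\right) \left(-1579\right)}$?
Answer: $- \frac{513238101}{1961765390} \approx -0.26162$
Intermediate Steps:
$- \frac{32404}{47785} + \frac{17099}{\left(-26\right) \left(-1579\right)} = \left(-32404\right) \frac{1}{47785} + \frac{17099}{41054} = - \frac{32404}{47785} + 17099 \cdot \frac{1}{41054} = - \frac{32404}{47785} + \frac{17099}{41054} = - \frac{513238101}{1961765390}$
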